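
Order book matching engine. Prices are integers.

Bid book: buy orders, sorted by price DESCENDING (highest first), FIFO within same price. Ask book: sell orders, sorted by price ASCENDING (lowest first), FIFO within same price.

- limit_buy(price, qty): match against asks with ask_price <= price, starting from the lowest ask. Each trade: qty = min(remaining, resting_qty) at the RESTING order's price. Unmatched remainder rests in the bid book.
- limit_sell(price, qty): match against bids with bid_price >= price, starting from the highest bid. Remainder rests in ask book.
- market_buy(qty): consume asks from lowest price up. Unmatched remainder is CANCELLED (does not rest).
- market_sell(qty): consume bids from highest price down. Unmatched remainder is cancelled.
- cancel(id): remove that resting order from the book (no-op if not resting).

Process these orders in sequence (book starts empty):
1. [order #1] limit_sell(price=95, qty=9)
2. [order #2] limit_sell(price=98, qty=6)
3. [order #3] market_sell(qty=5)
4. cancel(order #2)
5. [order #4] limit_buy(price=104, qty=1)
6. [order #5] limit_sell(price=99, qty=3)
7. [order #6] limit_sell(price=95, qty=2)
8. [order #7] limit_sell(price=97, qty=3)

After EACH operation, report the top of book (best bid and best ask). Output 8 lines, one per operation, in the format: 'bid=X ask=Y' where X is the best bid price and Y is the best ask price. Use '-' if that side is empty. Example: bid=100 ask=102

Answer: bid=- ask=95
bid=- ask=95
bid=- ask=95
bid=- ask=95
bid=- ask=95
bid=- ask=95
bid=- ask=95
bid=- ask=95

Derivation:
After op 1 [order #1] limit_sell(price=95, qty=9): fills=none; bids=[-] asks=[#1:9@95]
After op 2 [order #2] limit_sell(price=98, qty=6): fills=none; bids=[-] asks=[#1:9@95 #2:6@98]
After op 3 [order #3] market_sell(qty=5): fills=none; bids=[-] asks=[#1:9@95 #2:6@98]
After op 4 cancel(order #2): fills=none; bids=[-] asks=[#1:9@95]
After op 5 [order #4] limit_buy(price=104, qty=1): fills=#4x#1:1@95; bids=[-] asks=[#1:8@95]
After op 6 [order #5] limit_sell(price=99, qty=3): fills=none; bids=[-] asks=[#1:8@95 #5:3@99]
After op 7 [order #6] limit_sell(price=95, qty=2): fills=none; bids=[-] asks=[#1:8@95 #6:2@95 #5:3@99]
After op 8 [order #7] limit_sell(price=97, qty=3): fills=none; bids=[-] asks=[#1:8@95 #6:2@95 #7:3@97 #5:3@99]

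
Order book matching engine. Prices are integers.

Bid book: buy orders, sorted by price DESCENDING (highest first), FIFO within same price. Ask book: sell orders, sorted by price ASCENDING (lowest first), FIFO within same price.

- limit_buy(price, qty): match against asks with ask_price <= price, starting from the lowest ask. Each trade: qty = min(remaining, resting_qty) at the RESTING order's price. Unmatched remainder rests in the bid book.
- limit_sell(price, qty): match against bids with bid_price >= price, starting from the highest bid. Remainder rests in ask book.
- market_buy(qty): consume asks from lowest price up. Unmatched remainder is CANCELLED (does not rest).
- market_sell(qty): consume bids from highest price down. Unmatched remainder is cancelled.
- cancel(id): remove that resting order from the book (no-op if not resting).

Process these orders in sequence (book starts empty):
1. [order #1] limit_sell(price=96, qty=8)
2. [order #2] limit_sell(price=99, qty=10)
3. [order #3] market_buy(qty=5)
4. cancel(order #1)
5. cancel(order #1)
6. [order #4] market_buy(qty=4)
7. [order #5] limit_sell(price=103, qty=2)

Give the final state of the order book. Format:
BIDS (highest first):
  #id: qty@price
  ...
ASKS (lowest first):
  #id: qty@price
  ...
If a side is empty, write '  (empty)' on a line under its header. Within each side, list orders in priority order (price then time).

After op 1 [order #1] limit_sell(price=96, qty=8): fills=none; bids=[-] asks=[#1:8@96]
After op 2 [order #2] limit_sell(price=99, qty=10): fills=none; bids=[-] asks=[#1:8@96 #2:10@99]
After op 3 [order #3] market_buy(qty=5): fills=#3x#1:5@96; bids=[-] asks=[#1:3@96 #2:10@99]
After op 4 cancel(order #1): fills=none; bids=[-] asks=[#2:10@99]
After op 5 cancel(order #1): fills=none; bids=[-] asks=[#2:10@99]
After op 6 [order #4] market_buy(qty=4): fills=#4x#2:4@99; bids=[-] asks=[#2:6@99]
After op 7 [order #5] limit_sell(price=103, qty=2): fills=none; bids=[-] asks=[#2:6@99 #5:2@103]

Answer: BIDS (highest first):
  (empty)
ASKS (lowest first):
  #2: 6@99
  #5: 2@103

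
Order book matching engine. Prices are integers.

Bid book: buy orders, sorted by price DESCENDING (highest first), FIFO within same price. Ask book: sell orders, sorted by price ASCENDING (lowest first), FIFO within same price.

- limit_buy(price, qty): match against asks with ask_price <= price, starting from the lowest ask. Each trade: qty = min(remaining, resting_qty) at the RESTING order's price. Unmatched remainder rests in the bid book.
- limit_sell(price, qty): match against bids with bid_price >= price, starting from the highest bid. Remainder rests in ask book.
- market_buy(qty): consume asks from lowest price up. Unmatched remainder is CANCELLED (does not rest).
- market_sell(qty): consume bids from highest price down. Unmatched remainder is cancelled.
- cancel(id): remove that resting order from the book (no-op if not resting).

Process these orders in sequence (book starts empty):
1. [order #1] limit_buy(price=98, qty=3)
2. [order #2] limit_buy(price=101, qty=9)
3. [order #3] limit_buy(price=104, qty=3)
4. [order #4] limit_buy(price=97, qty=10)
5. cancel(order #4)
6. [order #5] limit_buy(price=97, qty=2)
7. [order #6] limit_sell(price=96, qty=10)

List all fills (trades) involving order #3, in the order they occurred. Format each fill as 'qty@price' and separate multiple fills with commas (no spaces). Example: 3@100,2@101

Answer: 3@104

Derivation:
After op 1 [order #1] limit_buy(price=98, qty=3): fills=none; bids=[#1:3@98] asks=[-]
After op 2 [order #2] limit_buy(price=101, qty=9): fills=none; bids=[#2:9@101 #1:3@98] asks=[-]
After op 3 [order #3] limit_buy(price=104, qty=3): fills=none; bids=[#3:3@104 #2:9@101 #1:3@98] asks=[-]
After op 4 [order #4] limit_buy(price=97, qty=10): fills=none; bids=[#3:3@104 #2:9@101 #1:3@98 #4:10@97] asks=[-]
After op 5 cancel(order #4): fills=none; bids=[#3:3@104 #2:9@101 #1:3@98] asks=[-]
After op 6 [order #5] limit_buy(price=97, qty=2): fills=none; bids=[#3:3@104 #2:9@101 #1:3@98 #5:2@97] asks=[-]
After op 7 [order #6] limit_sell(price=96, qty=10): fills=#3x#6:3@104 #2x#6:7@101; bids=[#2:2@101 #1:3@98 #5:2@97] asks=[-]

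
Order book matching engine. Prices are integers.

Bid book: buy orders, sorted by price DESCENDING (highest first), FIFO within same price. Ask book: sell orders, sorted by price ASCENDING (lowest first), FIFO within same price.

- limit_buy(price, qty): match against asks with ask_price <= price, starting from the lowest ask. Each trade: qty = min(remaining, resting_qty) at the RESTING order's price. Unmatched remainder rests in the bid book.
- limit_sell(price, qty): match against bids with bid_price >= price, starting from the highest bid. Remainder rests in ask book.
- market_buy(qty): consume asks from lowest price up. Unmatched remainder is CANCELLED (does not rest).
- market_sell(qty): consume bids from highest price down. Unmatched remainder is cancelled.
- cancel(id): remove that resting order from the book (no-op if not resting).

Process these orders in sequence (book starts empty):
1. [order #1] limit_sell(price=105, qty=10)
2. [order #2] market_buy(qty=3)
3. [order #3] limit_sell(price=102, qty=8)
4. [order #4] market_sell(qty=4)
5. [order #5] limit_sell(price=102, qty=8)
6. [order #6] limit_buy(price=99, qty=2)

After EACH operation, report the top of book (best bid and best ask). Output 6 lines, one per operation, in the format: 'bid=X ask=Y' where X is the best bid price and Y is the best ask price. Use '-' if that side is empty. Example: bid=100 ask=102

Answer: bid=- ask=105
bid=- ask=105
bid=- ask=102
bid=- ask=102
bid=- ask=102
bid=99 ask=102

Derivation:
After op 1 [order #1] limit_sell(price=105, qty=10): fills=none; bids=[-] asks=[#1:10@105]
After op 2 [order #2] market_buy(qty=3): fills=#2x#1:3@105; bids=[-] asks=[#1:7@105]
After op 3 [order #3] limit_sell(price=102, qty=8): fills=none; bids=[-] asks=[#3:8@102 #1:7@105]
After op 4 [order #4] market_sell(qty=4): fills=none; bids=[-] asks=[#3:8@102 #1:7@105]
After op 5 [order #5] limit_sell(price=102, qty=8): fills=none; bids=[-] asks=[#3:8@102 #5:8@102 #1:7@105]
After op 6 [order #6] limit_buy(price=99, qty=2): fills=none; bids=[#6:2@99] asks=[#3:8@102 #5:8@102 #1:7@105]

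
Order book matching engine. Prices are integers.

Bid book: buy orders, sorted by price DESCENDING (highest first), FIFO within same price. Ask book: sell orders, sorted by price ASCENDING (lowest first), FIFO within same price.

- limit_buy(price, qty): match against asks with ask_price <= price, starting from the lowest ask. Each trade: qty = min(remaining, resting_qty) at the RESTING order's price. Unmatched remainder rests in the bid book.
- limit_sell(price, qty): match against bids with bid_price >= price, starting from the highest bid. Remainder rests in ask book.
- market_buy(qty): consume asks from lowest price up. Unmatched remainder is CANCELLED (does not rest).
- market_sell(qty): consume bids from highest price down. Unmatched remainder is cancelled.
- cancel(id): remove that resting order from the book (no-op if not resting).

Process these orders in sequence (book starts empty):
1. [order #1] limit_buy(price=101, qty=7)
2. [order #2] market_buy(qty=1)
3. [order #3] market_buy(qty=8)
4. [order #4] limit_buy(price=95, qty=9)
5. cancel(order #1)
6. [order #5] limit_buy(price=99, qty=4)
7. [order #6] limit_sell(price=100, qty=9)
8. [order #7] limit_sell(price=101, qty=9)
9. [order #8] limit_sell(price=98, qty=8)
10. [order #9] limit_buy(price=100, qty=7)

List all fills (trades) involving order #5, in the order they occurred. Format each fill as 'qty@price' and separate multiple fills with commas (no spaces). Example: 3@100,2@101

After op 1 [order #1] limit_buy(price=101, qty=7): fills=none; bids=[#1:7@101] asks=[-]
After op 2 [order #2] market_buy(qty=1): fills=none; bids=[#1:7@101] asks=[-]
After op 3 [order #3] market_buy(qty=8): fills=none; bids=[#1:7@101] asks=[-]
After op 4 [order #4] limit_buy(price=95, qty=9): fills=none; bids=[#1:7@101 #4:9@95] asks=[-]
After op 5 cancel(order #1): fills=none; bids=[#4:9@95] asks=[-]
After op 6 [order #5] limit_buy(price=99, qty=4): fills=none; bids=[#5:4@99 #4:9@95] asks=[-]
After op 7 [order #6] limit_sell(price=100, qty=9): fills=none; bids=[#5:4@99 #4:9@95] asks=[#6:9@100]
After op 8 [order #7] limit_sell(price=101, qty=9): fills=none; bids=[#5:4@99 #4:9@95] asks=[#6:9@100 #7:9@101]
After op 9 [order #8] limit_sell(price=98, qty=8): fills=#5x#8:4@99; bids=[#4:9@95] asks=[#8:4@98 #6:9@100 #7:9@101]
After op 10 [order #9] limit_buy(price=100, qty=7): fills=#9x#8:4@98 #9x#6:3@100; bids=[#4:9@95] asks=[#6:6@100 #7:9@101]

Answer: 4@99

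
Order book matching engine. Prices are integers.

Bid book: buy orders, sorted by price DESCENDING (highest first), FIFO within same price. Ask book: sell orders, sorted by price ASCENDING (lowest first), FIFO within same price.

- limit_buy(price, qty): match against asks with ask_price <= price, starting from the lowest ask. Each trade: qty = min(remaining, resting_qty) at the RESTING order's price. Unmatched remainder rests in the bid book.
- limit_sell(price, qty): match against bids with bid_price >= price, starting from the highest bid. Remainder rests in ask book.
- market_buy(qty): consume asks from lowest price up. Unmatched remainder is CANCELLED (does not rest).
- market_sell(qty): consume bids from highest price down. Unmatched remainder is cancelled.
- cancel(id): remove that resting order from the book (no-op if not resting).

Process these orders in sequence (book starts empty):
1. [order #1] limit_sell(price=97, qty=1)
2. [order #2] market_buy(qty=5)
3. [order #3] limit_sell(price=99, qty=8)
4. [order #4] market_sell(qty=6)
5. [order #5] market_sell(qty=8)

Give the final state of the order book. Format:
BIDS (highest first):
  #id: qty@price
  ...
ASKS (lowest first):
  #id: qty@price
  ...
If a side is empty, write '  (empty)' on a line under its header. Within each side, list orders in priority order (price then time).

Answer: BIDS (highest first):
  (empty)
ASKS (lowest first):
  #3: 8@99

Derivation:
After op 1 [order #1] limit_sell(price=97, qty=1): fills=none; bids=[-] asks=[#1:1@97]
After op 2 [order #2] market_buy(qty=5): fills=#2x#1:1@97; bids=[-] asks=[-]
After op 3 [order #3] limit_sell(price=99, qty=8): fills=none; bids=[-] asks=[#3:8@99]
After op 4 [order #4] market_sell(qty=6): fills=none; bids=[-] asks=[#3:8@99]
After op 5 [order #5] market_sell(qty=8): fills=none; bids=[-] asks=[#3:8@99]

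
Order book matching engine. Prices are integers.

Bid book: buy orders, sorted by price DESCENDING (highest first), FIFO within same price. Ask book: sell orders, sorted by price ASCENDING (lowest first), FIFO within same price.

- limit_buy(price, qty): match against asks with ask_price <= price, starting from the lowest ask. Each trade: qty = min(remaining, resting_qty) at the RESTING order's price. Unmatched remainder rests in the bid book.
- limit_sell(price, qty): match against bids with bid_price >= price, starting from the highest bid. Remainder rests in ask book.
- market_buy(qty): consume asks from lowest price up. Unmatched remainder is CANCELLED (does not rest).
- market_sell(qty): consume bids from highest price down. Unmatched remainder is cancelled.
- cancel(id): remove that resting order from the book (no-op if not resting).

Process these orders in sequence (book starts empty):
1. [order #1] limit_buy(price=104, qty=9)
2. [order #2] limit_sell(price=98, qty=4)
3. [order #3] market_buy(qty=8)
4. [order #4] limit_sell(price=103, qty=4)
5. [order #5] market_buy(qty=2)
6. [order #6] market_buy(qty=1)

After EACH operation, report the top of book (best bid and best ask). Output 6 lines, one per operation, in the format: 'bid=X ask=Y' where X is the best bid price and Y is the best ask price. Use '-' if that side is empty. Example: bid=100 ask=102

Answer: bid=104 ask=-
bid=104 ask=-
bid=104 ask=-
bid=104 ask=-
bid=104 ask=-
bid=104 ask=-

Derivation:
After op 1 [order #1] limit_buy(price=104, qty=9): fills=none; bids=[#1:9@104] asks=[-]
After op 2 [order #2] limit_sell(price=98, qty=4): fills=#1x#2:4@104; bids=[#1:5@104] asks=[-]
After op 3 [order #3] market_buy(qty=8): fills=none; bids=[#1:5@104] asks=[-]
After op 4 [order #4] limit_sell(price=103, qty=4): fills=#1x#4:4@104; bids=[#1:1@104] asks=[-]
After op 5 [order #5] market_buy(qty=2): fills=none; bids=[#1:1@104] asks=[-]
After op 6 [order #6] market_buy(qty=1): fills=none; bids=[#1:1@104] asks=[-]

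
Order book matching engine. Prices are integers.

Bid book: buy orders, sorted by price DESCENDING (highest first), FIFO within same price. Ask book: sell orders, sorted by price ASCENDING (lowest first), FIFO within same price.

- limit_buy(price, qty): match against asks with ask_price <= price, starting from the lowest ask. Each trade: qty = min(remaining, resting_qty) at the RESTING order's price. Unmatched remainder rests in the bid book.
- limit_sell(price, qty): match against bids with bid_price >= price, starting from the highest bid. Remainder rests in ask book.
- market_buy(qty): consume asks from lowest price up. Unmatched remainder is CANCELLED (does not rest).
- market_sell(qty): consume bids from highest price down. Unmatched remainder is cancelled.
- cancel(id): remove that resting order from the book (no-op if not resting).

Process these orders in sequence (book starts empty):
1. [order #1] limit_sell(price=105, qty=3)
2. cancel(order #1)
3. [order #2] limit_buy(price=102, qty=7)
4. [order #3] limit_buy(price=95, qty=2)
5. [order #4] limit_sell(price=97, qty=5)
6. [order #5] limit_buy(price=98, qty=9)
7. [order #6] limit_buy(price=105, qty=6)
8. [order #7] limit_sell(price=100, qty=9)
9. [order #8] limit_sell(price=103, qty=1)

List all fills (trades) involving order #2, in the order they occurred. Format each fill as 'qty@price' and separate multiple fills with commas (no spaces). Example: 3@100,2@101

After op 1 [order #1] limit_sell(price=105, qty=3): fills=none; bids=[-] asks=[#1:3@105]
After op 2 cancel(order #1): fills=none; bids=[-] asks=[-]
After op 3 [order #2] limit_buy(price=102, qty=7): fills=none; bids=[#2:7@102] asks=[-]
After op 4 [order #3] limit_buy(price=95, qty=2): fills=none; bids=[#2:7@102 #3:2@95] asks=[-]
After op 5 [order #4] limit_sell(price=97, qty=5): fills=#2x#4:5@102; bids=[#2:2@102 #3:2@95] asks=[-]
After op 6 [order #5] limit_buy(price=98, qty=9): fills=none; bids=[#2:2@102 #5:9@98 #3:2@95] asks=[-]
After op 7 [order #6] limit_buy(price=105, qty=6): fills=none; bids=[#6:6@105 #2:2@102 #5:9@98 #3:2@95] asks=[-]
After op 8 [order #7] limit_sell(price=100, qty=9): fills=#6x#7:6@105 #2x#7:2@102; bids=[#5:9@98 #3:2@95] asks=[#7:1@100]
After op 9 [order #8] limit_sell(price=103, qty=1): fills=none; bids=[#5:9@98 #3:2@95] asks=[#7:1@100 #8:1@103]

Answer: 5@102,2@102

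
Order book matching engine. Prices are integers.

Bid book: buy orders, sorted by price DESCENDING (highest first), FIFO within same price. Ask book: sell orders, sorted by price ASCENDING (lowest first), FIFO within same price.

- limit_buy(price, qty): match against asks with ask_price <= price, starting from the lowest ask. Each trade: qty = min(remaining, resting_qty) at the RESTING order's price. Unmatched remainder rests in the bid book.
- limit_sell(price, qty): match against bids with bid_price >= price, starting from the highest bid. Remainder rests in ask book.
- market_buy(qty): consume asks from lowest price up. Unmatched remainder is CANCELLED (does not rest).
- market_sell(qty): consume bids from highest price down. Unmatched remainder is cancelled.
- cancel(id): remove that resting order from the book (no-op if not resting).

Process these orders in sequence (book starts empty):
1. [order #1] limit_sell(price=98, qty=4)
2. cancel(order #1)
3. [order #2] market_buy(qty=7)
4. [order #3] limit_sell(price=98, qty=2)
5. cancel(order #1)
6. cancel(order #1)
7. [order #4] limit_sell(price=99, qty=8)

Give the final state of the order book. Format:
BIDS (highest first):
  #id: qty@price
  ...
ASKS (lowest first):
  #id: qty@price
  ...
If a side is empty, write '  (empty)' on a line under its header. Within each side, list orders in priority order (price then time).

After op 1 [order #1] limit_sell(price=98, qty=4): fills=none; bids=[-] asks=[#1:4@98]
After op 2 cancel(order #1): fills=none; bids=[-] asks=[-]
After op 3 [order #2] market_buy(qty=7): fills=none; bids=[-] asks=[-]
After op 4 [order #3] limit_sell(price=98, qty=2): fills=none; bids=[-] asks=[#3:2@98]
After op 5 cancel(order #1): fills=none; bids=[-] asks=[#3:2@98]
After op 6 cancel(order #1): fills=none; bids=[-] asks=[#3:2@98]
After op 7 [order #4] limit_sell(price=99, qty=8): fills=none; bids=[-] asks=[#3:2@98 #4:8@99]

Answer: BIDS (highest first):
  (empty)
ASKS (lowest first):
  #3: 2@98
  #4: 8@99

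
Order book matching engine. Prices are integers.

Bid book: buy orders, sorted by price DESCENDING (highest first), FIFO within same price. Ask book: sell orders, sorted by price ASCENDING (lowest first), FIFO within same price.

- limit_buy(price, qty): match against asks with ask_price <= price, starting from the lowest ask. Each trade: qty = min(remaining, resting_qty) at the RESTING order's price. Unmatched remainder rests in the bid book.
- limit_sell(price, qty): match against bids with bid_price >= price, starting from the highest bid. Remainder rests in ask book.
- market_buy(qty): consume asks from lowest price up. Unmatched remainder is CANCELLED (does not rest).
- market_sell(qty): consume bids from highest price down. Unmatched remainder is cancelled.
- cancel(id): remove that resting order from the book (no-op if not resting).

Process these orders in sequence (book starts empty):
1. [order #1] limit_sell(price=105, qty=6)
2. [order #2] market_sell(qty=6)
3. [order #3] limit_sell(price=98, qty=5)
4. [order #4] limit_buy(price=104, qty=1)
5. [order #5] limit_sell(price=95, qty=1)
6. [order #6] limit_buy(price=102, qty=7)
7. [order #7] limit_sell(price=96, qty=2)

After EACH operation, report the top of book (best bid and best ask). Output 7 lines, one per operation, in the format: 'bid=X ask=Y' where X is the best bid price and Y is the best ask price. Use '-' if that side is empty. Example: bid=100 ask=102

Answer: bid=- ask=105
bid=- ask=105
bid=- ask=98
bid=- ask=98
bid=- ask=95
bid=102 ask=105
bid=- ask=105

Derivation:
After op 1 [order #1] limit_sell(price=105, qty=6): fills=none; bids=[-] asks=[#1:6@105]
After op 2 [order #2] market_sell(qty=6): fills=none; bids=[-] asks=[#1:6@105]
After op 3 [order #3] limit_sell(price=98, qty=5): fills=none; bids=[-] asks=[#3:5@98 #1:6@105]
After op 4 [order #4] limit_buy(price=104, qty=1): fills=#4x#3:1@98; bids=[-] asks=[#3:4@98 #1:6@105]
After op 5 [order #5] limit_sell(price=95, qty=1): fills=none; bids=[-] asks=[#5:1@95 #3:4@98 #1:6@105]
After op 6 [order #6] limit_buy(price=102, qty=7): fills=#6x#5:1@95 #6x#3:4@98; bids=[#6:2@102] asks=[#1:6@105]
After op 7 [order #7] limit_sell(price=96, qty=2): fills=#6x#7:2@102; bids=[-] asks=[#1:6@105]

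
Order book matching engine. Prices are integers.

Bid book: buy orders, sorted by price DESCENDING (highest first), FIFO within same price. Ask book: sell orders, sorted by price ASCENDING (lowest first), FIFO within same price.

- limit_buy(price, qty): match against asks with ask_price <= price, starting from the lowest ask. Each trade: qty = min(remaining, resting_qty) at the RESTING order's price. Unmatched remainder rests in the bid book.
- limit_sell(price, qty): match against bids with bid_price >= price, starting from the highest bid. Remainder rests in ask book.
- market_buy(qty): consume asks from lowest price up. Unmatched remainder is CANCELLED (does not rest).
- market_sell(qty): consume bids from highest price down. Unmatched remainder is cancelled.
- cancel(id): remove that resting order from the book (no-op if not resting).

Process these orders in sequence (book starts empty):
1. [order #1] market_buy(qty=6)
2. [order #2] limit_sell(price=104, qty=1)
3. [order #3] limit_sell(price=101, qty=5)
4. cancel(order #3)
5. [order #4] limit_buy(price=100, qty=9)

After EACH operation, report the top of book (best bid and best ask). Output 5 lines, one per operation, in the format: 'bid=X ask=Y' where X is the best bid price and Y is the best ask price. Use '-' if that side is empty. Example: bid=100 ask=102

After op 1 [order #1] market_buy(qty=6): fills=none; bids=[-] asks=[-]
After op 2 [order #2] limit_sell(price=104, qty=1): fills=none; bids=[-] asks=[#2:1@104]
After op 3 [order #3] limit_sell(price=101, qty=5): fills=none; bids=[-] asks=[#3:5@101 #2:1@104]
After op 4 cancel(order #3): fills=none; bids=[-] asks=[#2:1@104]
After op 5 [order #4] limit_buy(price=100, qty=9): fills=none; bids=[#4:9@100] asks=[#2:1@104]

Answer: bid=- ask=-
bid=- ask=104
bid=- ask=101
bid=- ask=104
bid=100 ask=104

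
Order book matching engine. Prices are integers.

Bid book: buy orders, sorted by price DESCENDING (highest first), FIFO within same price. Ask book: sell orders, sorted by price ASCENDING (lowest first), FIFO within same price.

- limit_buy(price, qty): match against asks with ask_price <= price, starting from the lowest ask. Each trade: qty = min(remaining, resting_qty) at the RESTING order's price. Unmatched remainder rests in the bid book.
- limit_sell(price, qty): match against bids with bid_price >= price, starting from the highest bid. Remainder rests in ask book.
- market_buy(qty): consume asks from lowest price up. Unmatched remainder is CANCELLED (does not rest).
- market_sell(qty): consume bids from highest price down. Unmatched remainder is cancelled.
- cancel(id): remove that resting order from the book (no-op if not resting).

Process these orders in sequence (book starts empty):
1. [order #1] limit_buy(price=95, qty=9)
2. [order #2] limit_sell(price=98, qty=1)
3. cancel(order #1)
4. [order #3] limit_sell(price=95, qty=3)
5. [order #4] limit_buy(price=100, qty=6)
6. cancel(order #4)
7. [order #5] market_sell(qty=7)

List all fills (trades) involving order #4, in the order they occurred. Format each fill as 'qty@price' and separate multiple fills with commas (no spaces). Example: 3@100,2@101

After op 1 [order #1] limit_buy(price=95, qty=9): fills=none; bids=[#1:9@95] asks=[-]
After op 2 [order #2] limit_sell(price=98, qty=1): fills=none; bids=[#1:9@95] asks=[#2:1@98]
After op 3 cancel(order #1): fills=none; bids=[-] asks=[#2:1@98]
After op 4 [order #3] limit_sell(price=95, qty=3): fills=none; bids=[-] asks=[#3:3@95 #2:1@98]
After op 5 [order #4] limit_buy(price=100, qty=6): fills=#4x#3:3@95 #4x#2:1@98; bids=[#4:2@100] asks=[-]
After op 6 cancel(order #4): fills=none; bids=[-] asks=[-]
After op 7 [order #5] market_sell(qty=7): fills=none; bids=[-] asks=[-]

Answer: 3@95,1@98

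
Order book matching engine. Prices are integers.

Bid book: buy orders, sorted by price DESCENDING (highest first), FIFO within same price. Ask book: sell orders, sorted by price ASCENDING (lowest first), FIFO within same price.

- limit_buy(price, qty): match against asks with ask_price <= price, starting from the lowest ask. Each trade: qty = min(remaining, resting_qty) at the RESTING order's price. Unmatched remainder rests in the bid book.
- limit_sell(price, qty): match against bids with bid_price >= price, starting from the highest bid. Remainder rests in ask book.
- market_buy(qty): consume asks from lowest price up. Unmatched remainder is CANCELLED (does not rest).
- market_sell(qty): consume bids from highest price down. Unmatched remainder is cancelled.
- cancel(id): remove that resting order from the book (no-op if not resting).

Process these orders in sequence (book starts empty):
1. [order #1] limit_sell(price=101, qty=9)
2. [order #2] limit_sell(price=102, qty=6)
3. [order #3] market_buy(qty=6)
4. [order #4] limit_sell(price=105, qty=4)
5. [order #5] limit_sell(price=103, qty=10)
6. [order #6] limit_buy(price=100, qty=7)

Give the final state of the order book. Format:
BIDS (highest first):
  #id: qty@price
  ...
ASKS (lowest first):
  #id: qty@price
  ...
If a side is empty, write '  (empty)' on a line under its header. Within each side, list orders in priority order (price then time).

After op 1 [order #1] limit_sell(price=101, qty=9): fills=none; bids=[-] asks=[#1:9@101]
After op 2 [order #2] limit_sell(price=102, qty=6): fills=none; bids=[-] asks=[#1:9@101 #2:6@102]
After op 3 [order #3] market_buy(qty=6): fills=#3x#1:6@101; bids=[-] asks=[#1:3@101 #2:6@102]
After op 4 [order #4] limit_sell(price=105, qty=4): fills=none; bids=[-] asks=[#1:3@101 #2:6@102 #4:4@105]
After op 5 [order #5] limit_sell(price=103, qty=10): fills=none; bids=[-] asks=[#1:3@101 #2:6@102 #5:10@103 #4:4@105]
After op 6 [order #6] limit_buy(price=100, qty=7): fills=none; bids=[#6:7@100] asks=[#1:3@101 #2:6@102 #5:10@103 #4:4@105]

Answer: BIDS (highest first):
  #6: 7@100
ASKS (lowest first):
  #1: 3@101
  #2: 6@102
  #5: 10@103
  #4: 4@105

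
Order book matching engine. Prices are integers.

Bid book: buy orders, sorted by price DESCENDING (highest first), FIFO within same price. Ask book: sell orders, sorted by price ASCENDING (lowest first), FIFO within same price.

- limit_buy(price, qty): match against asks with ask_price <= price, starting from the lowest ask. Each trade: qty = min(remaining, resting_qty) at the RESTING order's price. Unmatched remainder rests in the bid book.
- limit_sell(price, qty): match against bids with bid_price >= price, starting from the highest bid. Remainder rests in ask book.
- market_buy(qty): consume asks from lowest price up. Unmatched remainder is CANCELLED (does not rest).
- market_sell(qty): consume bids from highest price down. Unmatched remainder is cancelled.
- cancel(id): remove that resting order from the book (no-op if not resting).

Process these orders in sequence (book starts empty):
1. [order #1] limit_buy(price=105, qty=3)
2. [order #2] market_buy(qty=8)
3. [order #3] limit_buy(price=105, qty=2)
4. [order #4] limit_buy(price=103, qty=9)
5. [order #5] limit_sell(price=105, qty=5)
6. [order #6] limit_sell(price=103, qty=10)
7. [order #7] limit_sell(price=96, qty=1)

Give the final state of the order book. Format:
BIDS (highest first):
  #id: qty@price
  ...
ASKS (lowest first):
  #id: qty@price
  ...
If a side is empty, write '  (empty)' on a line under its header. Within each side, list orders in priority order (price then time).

After op 1 [order #1] limit_buy(price=105, qty=3): fills=none; bids=[#1:3@105] asks=[-]
After op 2 [order #2] market_buy(qty=8): fills=none; bids=[#1:3@105] asks=[-]
After op 3 [order #3] limit_buy(price=105, qty=2): fills=none; bids=[#1:3@105 #3:2@105] asks=[-]
After op 4 [order #4] limit_buy(price=103, qty=9): fills=none; bids=[#1:3@105 #3:2@105 #4:9@103] asks=[-]
After op 5 [order #5] limit_sell(price=105, qty=5): fills=#1x#5:3@105 #3x#5:2@105; bids=[#4:9@103] asks=[-]
After op 6 [order #6] limit_sell(price=103, qty=10): fills=#4x#6:9@103; bids=[-] asks=[#6:1@103]
After op 7 [order #7] limit_sell(price=96, qty=1): fills=none; bids=[-] asks=[#7:1@96 #6:1@103]

Answer: BIDS (highest first):
  (empty)
ASKS (lowest first):
  #7: 1@96
  #6: 1@103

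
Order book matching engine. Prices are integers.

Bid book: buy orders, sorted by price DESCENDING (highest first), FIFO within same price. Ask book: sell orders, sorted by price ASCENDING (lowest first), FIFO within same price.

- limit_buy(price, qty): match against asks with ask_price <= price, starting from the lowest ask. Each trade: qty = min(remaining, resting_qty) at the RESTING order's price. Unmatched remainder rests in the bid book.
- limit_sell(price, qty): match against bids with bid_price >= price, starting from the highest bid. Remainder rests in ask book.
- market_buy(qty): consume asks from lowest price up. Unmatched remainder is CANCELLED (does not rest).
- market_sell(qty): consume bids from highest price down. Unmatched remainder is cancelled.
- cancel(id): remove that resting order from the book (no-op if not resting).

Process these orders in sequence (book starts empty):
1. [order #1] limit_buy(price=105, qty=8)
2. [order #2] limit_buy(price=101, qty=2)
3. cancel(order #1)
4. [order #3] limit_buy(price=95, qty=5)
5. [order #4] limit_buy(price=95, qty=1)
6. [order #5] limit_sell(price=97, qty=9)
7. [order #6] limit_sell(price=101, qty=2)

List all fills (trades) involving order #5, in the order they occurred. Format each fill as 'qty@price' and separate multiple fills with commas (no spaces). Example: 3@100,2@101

After op 1 [order #1] limit_buy(price=105, qty=8): fills=none; bids=[#1:8@105] asks=[-]
After op 2 [order #2] limit_buy(price=101, qty=2): fills=none; bids=[#1:8@105 #2:2@101] asks=[-]
After op 3 cancel(order #1): fills=none; bids=[#2:2@101] asks=[-]
After op 4 [order #3] limit_buy(price=95, qty=5): fills=none; bids=[#2:2@101 #3:5@95] asks=[-]
After op 5 [order #4] limit_buy(price=95, qty=1): fills=none; bids=[#2:2@101 #3:5@95 #4:1@95] asks=[-]
After op 6 [order #5] limit_sell(price=97, qty=9): fills=#2x#5:2@101; bids=[#3:5@95 #4:1@95] asks=[#5:7@97]
After op 7 [order #6] limit_sell(price=101, qty=2): fills=none; bids=[#3:5@95 #4:1@95] asks=[#5:7@97 #6:2@101]

Answer: 2@101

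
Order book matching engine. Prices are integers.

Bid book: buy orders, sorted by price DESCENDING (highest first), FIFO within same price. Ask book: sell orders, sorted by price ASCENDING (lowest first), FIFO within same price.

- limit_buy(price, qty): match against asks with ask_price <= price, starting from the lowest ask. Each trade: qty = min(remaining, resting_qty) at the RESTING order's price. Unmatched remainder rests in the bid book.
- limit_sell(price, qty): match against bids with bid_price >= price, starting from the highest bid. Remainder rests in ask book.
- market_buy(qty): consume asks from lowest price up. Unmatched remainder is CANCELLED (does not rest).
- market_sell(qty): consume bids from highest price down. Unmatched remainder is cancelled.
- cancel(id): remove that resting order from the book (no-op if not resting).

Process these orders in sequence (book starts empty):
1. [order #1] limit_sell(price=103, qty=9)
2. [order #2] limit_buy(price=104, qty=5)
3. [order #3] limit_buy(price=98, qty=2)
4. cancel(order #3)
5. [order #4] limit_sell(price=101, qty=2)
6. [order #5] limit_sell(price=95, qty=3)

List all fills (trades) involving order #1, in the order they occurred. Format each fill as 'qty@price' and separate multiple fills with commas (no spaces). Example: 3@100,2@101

After op 1 [order #1] limit_sell(price=103, qty=9): fills=none; bids=[-] asks=[#1:9@103]
After op 2 [order #2] limit_buy(price=104, qty=5): fills=#2x#1:5@103; bids=[-] asks=[#1:4@103]
After op 3 [order #3] limit_buy(price=98, qty=2): fills=none; bids=[#3:2@98] asks=[#1:4@103]
After op 4 cancel(order #3): fills=none; bids=[-] asks=[#1:4@103]
After op 5 [order #4] limit_sell(price=101, qty=2): fills=none; bids=[-] asks=[#4:2@101 #1:4@103]
After op 6 [order #5] limit_sell(price=95, qty=3): fills=none; bids=[-] asks=[#5:3@95 #4:2@101 #1:4@103]

Answer: 5@103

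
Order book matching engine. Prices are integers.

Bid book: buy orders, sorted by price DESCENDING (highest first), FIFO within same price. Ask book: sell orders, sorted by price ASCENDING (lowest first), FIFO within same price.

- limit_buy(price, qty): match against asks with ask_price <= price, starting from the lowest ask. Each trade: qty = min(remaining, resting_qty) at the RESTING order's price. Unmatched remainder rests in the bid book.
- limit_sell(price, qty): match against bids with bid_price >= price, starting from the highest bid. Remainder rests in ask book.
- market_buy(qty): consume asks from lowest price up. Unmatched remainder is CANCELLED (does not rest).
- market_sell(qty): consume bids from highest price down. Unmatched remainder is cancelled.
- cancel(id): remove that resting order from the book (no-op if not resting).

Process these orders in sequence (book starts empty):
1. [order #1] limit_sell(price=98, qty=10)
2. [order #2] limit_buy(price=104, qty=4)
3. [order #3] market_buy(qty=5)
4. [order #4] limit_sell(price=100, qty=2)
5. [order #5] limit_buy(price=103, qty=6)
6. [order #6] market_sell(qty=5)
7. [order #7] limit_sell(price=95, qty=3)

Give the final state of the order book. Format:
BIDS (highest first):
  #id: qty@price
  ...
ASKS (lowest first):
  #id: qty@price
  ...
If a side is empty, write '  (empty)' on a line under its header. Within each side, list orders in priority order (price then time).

Answer: BIDS (highest first):
  (empty)
ASKS (lowest first):
  #7: 3@95

Derivation:
After op 1 [order #1] limit_sell(price=98, qty=10): fills=none; bids=[-] asks=[#1:10@98]
After op 2 [order #2] limit_buy(price=104, qty=4): fills=#2x#1:4@98; bids=[-] asks=[#1:6@98]
After op 3 [order #3] market_buy(qty=5): fills=#3x#1:5@98; bids=[-] asks=[#1:1@98]
After op 4 [order #4] limit_sell(price=100, qty=2): fills=none; bids=[-] asks=[#1:1@98 #4:2@100]
After op 5 [order #5] limit_buy(price=103, qty=6): fills=#5x#1:1@98 #5x#4:2@100; bids=[#5:3@103] asks=[-]
After op 6 [order #6] market_sell(qty=5): fills=#5x#6:3@103; bids=[-] asks=[-]
After op 7 [order #7] limit_sell(price=95, qty=3): fills=none; bids=[-] asks=[#7:3@95]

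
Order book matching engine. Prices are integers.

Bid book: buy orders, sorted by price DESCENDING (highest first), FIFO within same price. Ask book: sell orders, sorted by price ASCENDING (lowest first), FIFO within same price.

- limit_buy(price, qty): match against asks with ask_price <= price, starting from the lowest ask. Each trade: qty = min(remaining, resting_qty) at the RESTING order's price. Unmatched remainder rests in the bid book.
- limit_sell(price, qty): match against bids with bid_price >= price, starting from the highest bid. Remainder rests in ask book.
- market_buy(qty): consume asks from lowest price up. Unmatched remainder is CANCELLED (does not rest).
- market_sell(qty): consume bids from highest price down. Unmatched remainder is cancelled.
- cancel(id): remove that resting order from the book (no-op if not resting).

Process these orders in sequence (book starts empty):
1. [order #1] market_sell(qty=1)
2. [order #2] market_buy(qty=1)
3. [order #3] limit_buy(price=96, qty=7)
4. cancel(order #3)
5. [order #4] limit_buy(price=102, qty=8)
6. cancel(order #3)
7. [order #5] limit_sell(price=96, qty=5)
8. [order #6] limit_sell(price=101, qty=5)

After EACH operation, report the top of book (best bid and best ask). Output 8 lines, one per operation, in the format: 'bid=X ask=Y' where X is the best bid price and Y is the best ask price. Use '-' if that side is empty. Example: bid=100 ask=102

Answer: bid=- ask=-
bid=- ask=-
bid=96 ask=-
bid=- ask=-
bid=102 ask=-
bid=102 ask=-
bid=102 ask=-
bid=- ask=101

Derivation:
After op 1 [order #1] market_sell(qty=1): fills=none; bids=[-] asks=[-]
After op 2 [order #2] market_buy(qty=1): fills=none; bids=[-] asks=[-]
After op 3 [order #3] limit_buy(price=96, qty=7): fills=none; bids=[#3:7@96] asks=[-]
After op 4 cancel(order #3): fills=none; bids=[-] asks=[-]
After op 5 [order #4] limit_buy(price=102, qty=8): fills=none; bids=[#4:8@102] asks=[-]
After op 6 cancel(order #3): fills=none; bids=[#4:8@102] asks=[-]
After op 7 [order #5] limit_sell(price=96, qty=5): fills=#4x#5:5@102; bids=[#4:3@102] asks=[-]
After op 8 [order #6] limit_sell(price=101, qty=5): fills=#4x#6:3@102; bids=[-] asks=[#6:2@101]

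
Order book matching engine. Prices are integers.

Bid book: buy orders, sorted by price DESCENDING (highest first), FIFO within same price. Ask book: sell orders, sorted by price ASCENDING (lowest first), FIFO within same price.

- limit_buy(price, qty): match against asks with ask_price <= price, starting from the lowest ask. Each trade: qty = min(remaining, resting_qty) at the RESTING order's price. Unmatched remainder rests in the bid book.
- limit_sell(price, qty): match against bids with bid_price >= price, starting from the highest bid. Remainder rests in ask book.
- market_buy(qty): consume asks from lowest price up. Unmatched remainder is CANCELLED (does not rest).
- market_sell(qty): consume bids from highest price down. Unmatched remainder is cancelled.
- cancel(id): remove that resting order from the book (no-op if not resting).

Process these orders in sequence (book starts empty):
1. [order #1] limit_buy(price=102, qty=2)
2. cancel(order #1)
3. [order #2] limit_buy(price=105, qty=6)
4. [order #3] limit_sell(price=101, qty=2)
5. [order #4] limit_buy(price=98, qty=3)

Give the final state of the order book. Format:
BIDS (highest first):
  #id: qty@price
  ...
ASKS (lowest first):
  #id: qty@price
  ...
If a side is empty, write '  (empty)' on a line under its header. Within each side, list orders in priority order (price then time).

After op 1 [order #1] limit_buy(price=102, qty=2): fills=none; bids=[#1:2@102] asks=[-]
After op 2 cancel(order #1): fills=none; bids=[-] asks=[-]
After op 3 [order #2] limit_buy(price=105, qty=6): fills=none; bids=[#2:6@105] asks=[-]
After op 4 [order #3] limit_sell(price=101, qty=2): fills=#2x#3:2@105; bids=[#2:4@105] asks=[-]
After op 5 [order #4] limit_buy(price=98, qty=3): fills=none; bids=[#2:4@105 #4:3@98] asks=[-]

Answer: BIDS (highest first):
  #2: 4@105
  #4: 3@98
ASKS (lowest first):
  (empty)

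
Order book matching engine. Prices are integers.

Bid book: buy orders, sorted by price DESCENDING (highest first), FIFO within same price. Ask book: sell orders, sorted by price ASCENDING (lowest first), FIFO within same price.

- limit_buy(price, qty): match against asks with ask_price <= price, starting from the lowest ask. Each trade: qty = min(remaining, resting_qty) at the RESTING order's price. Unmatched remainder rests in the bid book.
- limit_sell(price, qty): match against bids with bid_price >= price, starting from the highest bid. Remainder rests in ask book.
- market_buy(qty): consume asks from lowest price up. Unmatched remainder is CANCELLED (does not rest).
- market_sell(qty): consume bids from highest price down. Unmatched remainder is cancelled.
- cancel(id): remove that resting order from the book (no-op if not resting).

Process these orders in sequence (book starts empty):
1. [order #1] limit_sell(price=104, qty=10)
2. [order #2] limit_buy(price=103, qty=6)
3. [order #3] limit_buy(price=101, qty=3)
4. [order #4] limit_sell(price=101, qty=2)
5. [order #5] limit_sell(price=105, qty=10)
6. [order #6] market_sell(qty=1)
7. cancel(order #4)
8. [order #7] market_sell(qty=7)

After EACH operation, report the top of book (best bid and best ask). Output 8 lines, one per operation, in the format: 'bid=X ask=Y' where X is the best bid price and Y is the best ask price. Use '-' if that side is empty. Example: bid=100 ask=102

Answer: bid=- ask=104
bid=103 ask=104
bid=103 ask=104
bid=103 ask=104
bid=103 ask=104
bid=103 ask=104
bid=103 ask=104
bid=- ask=104

Derivation:
After op 1 [order #1] limit_sell(price=104, qty=10): fills=none; bids=[-] asks=[#1:10@104]
After op 2 [order #2] limit_buy(price=103, qty=6): fills=none; bids=[#2:6@103] asks=[#1:10@104]
After op 3 [order #3] limit_buy(price=101, qty=3): fills=none; bids=[#2:6@103 #3:3@101] asks=[#1:10@104]
After op 4 [order #4] limit_sell(price=101, qty=2): fills=#2x#4:2@103; bids=[#2:4@103 #3:3@101] asks=[#1:10@104]
After op 5 [order #5] limit_sell(price=105, qty=10): fills=none; bids=[#2:4@103 #3:3@101] asks=[#1:10@104 #5:10@105]
After op 6 [order #6] market_sell(qty=1): fills=#2x#6:1@103; bids=[#2:3@103 #3:3@101] asks=[#1:10@104 #5:10@105]
After op 7 cancel(order #4): fills=none; bids=[#2:3@103 #3:3@101] asks=[#1:10@104 #5:10@105]
After op 8 [order #7] market_sell(qty=7): fills=#2x#7:3@103 #3x#7:3@101; bids=[-] asks=[#1:10@104 #5:10@105]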